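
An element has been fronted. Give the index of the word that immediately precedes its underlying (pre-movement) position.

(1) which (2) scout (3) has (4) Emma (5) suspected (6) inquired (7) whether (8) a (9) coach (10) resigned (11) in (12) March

The displaced element is "which scout" (word 2).
It is linked across 1 clause boundary (Ø).
It functions as the subject of "inquired", so the gap sits immediately after word 5 ("suspected").
Base order: Emma has suspected which scout inquired whether a coach resigned in March.

5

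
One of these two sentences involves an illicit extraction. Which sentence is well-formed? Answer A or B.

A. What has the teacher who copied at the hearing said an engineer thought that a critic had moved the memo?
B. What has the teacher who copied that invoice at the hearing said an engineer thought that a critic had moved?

In A, the wh-phrase is extracted from inside a complex-NP island (relative clause) (introduced by "who"), which blocks movement.
In B, the extraction path crosses only that-complement boundaries, which are transparent.
So B is grammatical.

B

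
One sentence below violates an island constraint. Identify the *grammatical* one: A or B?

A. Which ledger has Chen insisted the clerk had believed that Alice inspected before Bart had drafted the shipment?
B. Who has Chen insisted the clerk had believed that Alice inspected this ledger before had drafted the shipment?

In B, the wh-phrase is extracted from inside an adjunct island (introduced by "before"), which blocks movement.
In A, the extraction path crosses only that-complement boundaries, which are transparent.
So A is grammatical.

A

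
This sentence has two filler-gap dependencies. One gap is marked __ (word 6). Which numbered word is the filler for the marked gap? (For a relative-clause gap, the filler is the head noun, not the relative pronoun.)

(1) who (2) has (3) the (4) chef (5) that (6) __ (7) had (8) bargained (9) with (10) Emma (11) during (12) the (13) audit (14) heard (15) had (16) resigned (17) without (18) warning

The marked gap is inside the relative clause, the subject of "bargained".
Its filler is the head noun "chef" (via "that"), at word 4.
(The other dependency links word 1 to a gap after word 14.)

4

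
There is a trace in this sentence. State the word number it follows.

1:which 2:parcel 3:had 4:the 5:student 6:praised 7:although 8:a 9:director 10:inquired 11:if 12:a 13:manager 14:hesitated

The displaced element is "which parcel" (word 2).
It functions as the direct object of "praised", so the gap sits immediately after word 6 ("praised").
Base order: The student had praised which parcel although a director inquired if a manager hesitated.

6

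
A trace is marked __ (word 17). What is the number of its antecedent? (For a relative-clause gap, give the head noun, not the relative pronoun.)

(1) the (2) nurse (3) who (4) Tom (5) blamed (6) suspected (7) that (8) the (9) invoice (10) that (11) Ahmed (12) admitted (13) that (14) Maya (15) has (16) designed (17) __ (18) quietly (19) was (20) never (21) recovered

9

The gap at 17 is the object of "designed", inside a relative clause.
The relative pronoun is "that" (word 10); it is bound by the head noun immediately before it.
Its filler is the head noun "invoice", at word 9.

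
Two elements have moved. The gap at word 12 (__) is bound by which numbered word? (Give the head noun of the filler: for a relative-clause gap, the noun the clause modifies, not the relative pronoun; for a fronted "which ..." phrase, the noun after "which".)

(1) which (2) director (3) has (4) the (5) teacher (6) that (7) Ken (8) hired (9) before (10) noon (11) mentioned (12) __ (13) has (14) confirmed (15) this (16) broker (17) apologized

2

The marked gap is the subject of "confirmed".
Its filler is the fronted wh-phrase "which director", at word 2.
(The other dependency links word 5 to a gap after word 8.)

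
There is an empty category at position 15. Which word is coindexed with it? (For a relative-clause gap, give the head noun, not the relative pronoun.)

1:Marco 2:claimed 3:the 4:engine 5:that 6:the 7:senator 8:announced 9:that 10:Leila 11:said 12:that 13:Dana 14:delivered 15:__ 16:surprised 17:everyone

4

The gap at 15 is the object of "delivered", inside a relative clause.
The relative pronoun is "that" (word 5); it is bound by the head noun immediately before it.
Its filler is the head noun "engine", at word 4.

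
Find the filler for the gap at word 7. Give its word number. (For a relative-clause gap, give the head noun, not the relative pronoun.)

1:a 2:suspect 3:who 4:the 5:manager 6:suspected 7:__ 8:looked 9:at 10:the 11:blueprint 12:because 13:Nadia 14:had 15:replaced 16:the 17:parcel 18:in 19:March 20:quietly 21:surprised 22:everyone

The gap at 7 is the subject of "looked", inside a relative clause.
The relative pronoun is "who" (word 3); it is bound by the head noun immediately before it.
Its filler is the head noun "suspect", at word 2.

2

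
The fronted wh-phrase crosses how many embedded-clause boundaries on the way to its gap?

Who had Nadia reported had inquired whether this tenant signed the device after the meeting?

"who" is extracted from the subject of "inquired".
Boundaries crossed, outermost first: [Ø] — 1 in total.

1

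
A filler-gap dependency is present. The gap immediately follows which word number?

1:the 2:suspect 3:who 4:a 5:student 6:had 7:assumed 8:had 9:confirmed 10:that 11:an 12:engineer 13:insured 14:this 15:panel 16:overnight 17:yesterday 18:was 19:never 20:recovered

7

The displaced element is "the suspect" (word 2).
It is linked across 1 clause boundary (Ø).
It functions as the subject of "confirmed", so the gap sits immediately after word 7 ("assumed").
Base order: A student had assumed that the suspect had confirmed that an engineer insured this panel overnight yesterday.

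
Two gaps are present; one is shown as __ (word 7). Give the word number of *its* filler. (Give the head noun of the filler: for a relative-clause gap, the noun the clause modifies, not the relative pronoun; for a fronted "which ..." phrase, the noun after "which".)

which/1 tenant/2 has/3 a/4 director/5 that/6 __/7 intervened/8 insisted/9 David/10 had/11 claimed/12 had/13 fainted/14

5

The marked gap is inside the relative clause, the subject of "intervened".
Its filler is the head noun "director" (via "that"), at word 5.
(The other dependency links word 2 to a gap after word 12.)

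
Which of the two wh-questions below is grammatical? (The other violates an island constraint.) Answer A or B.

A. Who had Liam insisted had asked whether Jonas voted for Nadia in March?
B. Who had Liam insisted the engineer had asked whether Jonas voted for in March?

A

In B, the wh-phrase is extracted from inside a wh-island (introduced by "whether"), which blocks movement.
In A, the extraction path crosses only that-complement boundaries, which are transparent.
So A is grammatical.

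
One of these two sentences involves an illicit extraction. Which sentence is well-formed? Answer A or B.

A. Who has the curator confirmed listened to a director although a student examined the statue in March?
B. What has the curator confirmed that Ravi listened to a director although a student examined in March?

A

In B, the wh-phrase is extracted from inside an adjunct island (introduced by "although"), which blocks movement.
In A, the extraction path crosses only that-complement boundaries, which are transparent.
So A is grammatical.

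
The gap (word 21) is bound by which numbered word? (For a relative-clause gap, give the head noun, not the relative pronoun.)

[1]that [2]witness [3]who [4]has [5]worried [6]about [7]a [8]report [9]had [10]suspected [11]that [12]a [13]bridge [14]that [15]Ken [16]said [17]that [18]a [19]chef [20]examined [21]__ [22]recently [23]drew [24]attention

13

The gap at 21 is the object of "examined", inside a relative clause.
The relative pronoun is "that" (word 14); it is bound by the head noun immediately before it.
Its filler is the head noun "bridge", at word 13.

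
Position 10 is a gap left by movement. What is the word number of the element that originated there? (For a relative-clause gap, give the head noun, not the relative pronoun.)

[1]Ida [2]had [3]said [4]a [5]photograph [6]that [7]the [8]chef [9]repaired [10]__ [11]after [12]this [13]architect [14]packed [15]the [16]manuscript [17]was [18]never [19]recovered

5

The gap at 10 is the object of "repaired", inside a relative clause.
The relative pronoun is "that" (word 6); it is bound by the head noun immediately before it.
Its filler is the head noun "photograph", at word 5.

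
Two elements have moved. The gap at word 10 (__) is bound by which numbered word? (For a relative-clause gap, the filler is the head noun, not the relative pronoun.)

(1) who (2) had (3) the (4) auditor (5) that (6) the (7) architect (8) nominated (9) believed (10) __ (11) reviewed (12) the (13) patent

1

The marked gap is the subject of "reviewed".
Its filler is the fronted wh-phrase "who", at word 1.
(The other dependency links word 4 to a gap after word 8.)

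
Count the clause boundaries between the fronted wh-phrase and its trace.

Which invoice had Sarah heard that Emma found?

"which invoice" is extracted from the object of "found".
Boundaries crossed, outermost first: [that] — 1 in total.

1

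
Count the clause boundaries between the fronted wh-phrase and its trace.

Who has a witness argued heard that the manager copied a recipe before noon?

"who" is extracted from the subject of "heard".
Boundaries crossed, outermost first: [Ø] — 1 in total.

1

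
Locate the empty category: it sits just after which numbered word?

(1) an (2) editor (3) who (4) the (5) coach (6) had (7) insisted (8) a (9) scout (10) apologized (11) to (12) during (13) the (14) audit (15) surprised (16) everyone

The displaced element is "an editor" (word 2).
It is linked across 1 clause boundary (Ø).
It functions as the object of the preposition "to" of "apologized", so the gap sits immediately after word 11 ("to").
Base order: The coach had insisted a scout apologized to an editor during the audit.

11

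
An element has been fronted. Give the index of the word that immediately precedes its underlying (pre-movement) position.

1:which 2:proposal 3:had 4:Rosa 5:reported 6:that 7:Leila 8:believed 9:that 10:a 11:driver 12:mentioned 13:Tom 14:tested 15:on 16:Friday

The displaced element is "which proposal" (word 2).
It is linked across 3 clause boundaries (that → that → Ø).
It functions as the direct object of "tested", so the gap sits immediately after word 14 ("tested").
Base order: Rosa had reported that Leila believed that a driver mentioned Tom tested which proposal on Friday.

14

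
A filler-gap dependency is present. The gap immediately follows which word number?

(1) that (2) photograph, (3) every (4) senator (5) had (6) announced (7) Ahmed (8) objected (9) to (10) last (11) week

9

The displaced element is "that photograph" (word 2).
It is linked across 1 clause boundary (Ø).
It functions as the object of the preposition "to" of "objected", so the gap sits immediately after word 9 ("to").
Base order: Every senator had announced Ahmed objected to that photograph last week.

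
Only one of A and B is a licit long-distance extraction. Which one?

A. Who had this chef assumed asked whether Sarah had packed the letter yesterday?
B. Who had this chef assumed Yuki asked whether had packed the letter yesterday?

A

In B, the wh-phrase is extracted from inside a wh-island (introduced by "whether"), which blocks movement.
In A, the extraction path crosses only that-complement boundaries, which are transparent.
So A is grammatical.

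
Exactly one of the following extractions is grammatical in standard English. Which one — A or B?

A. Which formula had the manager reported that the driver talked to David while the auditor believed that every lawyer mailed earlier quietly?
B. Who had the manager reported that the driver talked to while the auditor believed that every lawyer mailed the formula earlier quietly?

In A, the wh-phrase is extracted from inside an adjunct island (introduced by "while"), which blocks movement.
In B, the extraction path crosses only that-complement boundaries, which are transparent.
So B is grammatical.

B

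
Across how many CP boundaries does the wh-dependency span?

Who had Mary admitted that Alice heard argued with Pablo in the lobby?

"who" is extracted from the subject of "argued".
Boundaries crossed, outermost first: [that], [Ø] — 2 in total.

2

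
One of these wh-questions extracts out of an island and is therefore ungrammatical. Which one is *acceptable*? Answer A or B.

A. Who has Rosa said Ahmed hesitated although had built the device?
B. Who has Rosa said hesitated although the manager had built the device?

B

In A, the wh-phrase is extracted from inside an adjunct island (introduced by "although"), which blocks movement.
In B, the extraction path crosses only that-complement boundaries, which are transparent.
So B is grammatical.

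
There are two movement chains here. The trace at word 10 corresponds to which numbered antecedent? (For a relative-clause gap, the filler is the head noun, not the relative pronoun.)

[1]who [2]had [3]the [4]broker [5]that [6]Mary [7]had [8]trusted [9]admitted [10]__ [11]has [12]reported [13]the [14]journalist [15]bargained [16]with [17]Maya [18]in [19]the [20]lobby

1

The marked gap is the subject of "reported".
Its filler is the fronted wh-phrase "who", at word 1.
(The other dependency links word 4 to a gap after word 8.)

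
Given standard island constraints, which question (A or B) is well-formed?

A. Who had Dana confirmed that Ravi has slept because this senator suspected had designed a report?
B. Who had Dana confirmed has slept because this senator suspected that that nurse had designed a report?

In A, the wh-phrase is extracted from inside an adjunct island (introduced by "because"), which blocks movement.
In B, the extraction path crosses only that-complement boundaries, which are transparent.
So B is grammatical.

B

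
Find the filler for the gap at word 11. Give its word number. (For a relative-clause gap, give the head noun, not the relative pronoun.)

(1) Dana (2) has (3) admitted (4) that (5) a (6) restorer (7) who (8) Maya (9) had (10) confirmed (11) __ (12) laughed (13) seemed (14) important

6

The gap at 11 is the subject of "laughed", inside a relative clause.
The relative pronoun is "who" (word 7); it is bound by the head noun immediately before it.
Its filler is the head noun "restorer", at word 6.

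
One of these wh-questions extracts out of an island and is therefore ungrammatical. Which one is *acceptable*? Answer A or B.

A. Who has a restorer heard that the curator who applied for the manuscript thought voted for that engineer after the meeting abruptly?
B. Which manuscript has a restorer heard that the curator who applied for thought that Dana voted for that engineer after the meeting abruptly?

In B, the wh-phrase is extracted from inside a complex-NP island (relative clause) (introduced by "who"), which blocks movement.
In A, the extraction path crosses only that-complement boundaries, which are transparent.
So A is grammatical.

A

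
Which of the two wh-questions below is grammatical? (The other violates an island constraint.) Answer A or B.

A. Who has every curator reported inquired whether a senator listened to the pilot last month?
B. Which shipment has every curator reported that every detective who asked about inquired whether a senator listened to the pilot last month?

A

In B, the wh-phrase is extracted from inside a complex-NP island (relative clause) (introduced by "who"), which blocks movement.
In A, the extraction path crosses only that-complement boundaries, which are transparent.
So A is grammatical.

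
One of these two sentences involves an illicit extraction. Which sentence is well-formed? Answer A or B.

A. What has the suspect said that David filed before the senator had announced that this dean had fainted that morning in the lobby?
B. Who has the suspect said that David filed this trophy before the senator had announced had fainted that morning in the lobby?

A

In B, the wh-phrase is extracted from inside an adjunct island (introduced by "before"), which blocks movement.
In A, the extraction path crosses only that-complement boundaries, which are transparent.
So A is grammatical.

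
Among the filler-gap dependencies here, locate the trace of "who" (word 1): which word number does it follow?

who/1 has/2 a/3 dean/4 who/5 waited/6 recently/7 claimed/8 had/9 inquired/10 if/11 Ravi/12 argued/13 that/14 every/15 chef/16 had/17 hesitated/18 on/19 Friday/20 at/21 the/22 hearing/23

The displaced element is "who" (word 1).
It is linked across 1 clause boundary (Ø).
It functions as the subject of "inquired", so the gap sits immediately after word 8 ("claimed").
Base order: A dean who waited recently has claimed who had inquired if Ravi argued that every chef had hesitated on Friday at the hearing.

8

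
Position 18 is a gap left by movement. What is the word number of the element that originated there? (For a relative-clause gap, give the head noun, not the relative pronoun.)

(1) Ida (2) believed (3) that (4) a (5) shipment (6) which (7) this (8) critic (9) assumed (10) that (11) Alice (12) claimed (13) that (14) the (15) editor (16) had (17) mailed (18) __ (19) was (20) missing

The gap at 18 is the object of "mailed", inside a relative clause.
The relative pronoun is "which" (word 6); it is bound by the head noun immediately before it.
Its filler is the head noun "shipment", at word 5.

5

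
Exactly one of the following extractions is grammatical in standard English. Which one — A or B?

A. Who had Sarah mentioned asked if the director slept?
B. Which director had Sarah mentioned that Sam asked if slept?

A

In B, the wh-phrase is extracted from inside a wh-island (introduced by "if"), which blocks movement.
In A, the extraction path crosses only that-complement boundaries, which are transparent.
So A is grammatical.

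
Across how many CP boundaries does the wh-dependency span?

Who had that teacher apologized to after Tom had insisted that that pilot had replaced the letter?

0

"who" originates inside the matrix clause — no clause boundary is crossed.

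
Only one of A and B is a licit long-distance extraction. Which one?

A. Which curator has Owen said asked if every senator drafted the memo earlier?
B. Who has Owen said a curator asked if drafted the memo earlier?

A

In B, the wh-phrase is extracted from inside a wh-island (introduced by "if"), which blocks movement.
In A, the extraction path crosses only that-complement boundaries, which are transparent.
So A is grammatical.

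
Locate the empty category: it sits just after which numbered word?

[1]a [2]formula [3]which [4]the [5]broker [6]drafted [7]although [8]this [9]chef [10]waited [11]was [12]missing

6

The displaced element is "a formula" (word 2).
It functions as the direct object of "drafted", so the gap sits immediately after word 6 ("drafted").
Base order: The broker drafted a formula although this chef waited.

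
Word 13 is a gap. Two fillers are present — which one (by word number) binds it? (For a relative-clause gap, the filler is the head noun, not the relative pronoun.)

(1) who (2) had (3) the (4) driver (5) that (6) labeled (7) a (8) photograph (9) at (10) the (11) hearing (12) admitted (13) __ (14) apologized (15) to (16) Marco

The marked gap is the subject of "apologized".
Its filler is the fronted wh-phrase "who", at word 1.
(The other dependency links word 4 to a gap after word 5.)

1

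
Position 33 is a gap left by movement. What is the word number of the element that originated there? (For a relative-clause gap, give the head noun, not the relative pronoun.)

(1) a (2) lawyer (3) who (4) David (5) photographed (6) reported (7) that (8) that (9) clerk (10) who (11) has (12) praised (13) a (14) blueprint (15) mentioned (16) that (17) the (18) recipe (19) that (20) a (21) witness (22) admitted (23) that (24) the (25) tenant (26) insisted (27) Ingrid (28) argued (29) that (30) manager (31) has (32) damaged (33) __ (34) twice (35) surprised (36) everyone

18

The gap at 33 is the object of "damaged", inside a relative clause.
The relative pronoun is "that" (word 19); it is bound by the head noun immediately before it.
Its filler is the head noun "recipe", at word 18.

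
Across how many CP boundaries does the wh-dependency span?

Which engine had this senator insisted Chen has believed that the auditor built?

2

"which engine" is extracted from the object of "built".
Boundaries crossed, outermost first: [Ø], [that] — 2 in total.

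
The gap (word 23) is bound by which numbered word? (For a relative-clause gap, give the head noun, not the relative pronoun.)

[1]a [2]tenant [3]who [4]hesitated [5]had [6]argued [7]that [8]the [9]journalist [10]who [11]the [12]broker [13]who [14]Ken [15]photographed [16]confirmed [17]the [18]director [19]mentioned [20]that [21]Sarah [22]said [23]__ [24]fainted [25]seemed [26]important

The gap at 23 is the subject of "fainted", inside a relative clause.
The relative pronoun is "who" (word 10); it is bound by the head noun immediately before it.
Its filler is the head noun "journalist", at word 9.

9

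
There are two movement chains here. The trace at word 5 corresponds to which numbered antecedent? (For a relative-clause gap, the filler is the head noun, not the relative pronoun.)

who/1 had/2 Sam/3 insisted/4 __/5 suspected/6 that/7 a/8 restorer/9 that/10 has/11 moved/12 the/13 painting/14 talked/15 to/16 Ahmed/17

1

The marked gap is the subject of "suspected".
Its filler is the fronted wh-phrase "who", at word 1.
(The other dependency links word 9 to a gap after word 10.)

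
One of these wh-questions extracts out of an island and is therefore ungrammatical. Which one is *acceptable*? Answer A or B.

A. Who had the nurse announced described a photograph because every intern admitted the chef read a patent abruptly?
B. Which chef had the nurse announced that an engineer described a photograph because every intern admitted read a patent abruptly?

A

In B, the wh-phrase is extracted from inside an adjunct island (introduced by "because"), which blocks movement.
In A, the extraction path crosses only that-complement boundaries, which are transparent.
So A is grammatical.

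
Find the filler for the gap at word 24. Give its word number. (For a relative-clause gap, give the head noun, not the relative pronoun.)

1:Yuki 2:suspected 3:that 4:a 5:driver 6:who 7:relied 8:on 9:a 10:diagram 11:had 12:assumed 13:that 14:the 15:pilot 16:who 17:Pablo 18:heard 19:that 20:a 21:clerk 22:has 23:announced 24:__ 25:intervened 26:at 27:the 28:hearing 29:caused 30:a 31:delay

15

The gap at 24 is the subject of "intervened", inside a relative clause.
The relative pronoun is "who" (word 16); it is bound by the head noun immediately before it.
Its filler is the head noun "pilot", at word 15.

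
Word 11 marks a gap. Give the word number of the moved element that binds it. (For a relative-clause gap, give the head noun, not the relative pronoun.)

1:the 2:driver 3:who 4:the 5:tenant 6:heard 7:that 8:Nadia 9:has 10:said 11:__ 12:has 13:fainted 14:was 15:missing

2

The gap at 11 is the subject of "fainted", inside a relative clause.
The relative pronoun is "who" (word 3); it is bound by the head noun immediately before it.
Its filler is the head noun "driver", at word 2.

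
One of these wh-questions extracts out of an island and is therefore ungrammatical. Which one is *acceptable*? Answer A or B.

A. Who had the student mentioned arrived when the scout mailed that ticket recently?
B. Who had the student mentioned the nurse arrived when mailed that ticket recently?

A

In B, the wh-phrase is extracted from inside an adjunct island (introduced by "when"), which blocks movement.
In A, the extraction path crosses only that-complement boundaries, which are transparent.
So A is grammatical.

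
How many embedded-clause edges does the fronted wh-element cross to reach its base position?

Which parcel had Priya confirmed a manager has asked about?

"which parcel" is extracted from the PP object of "asked".
Boundaries crossed, outermost first: [Ø] — 1 in total.

1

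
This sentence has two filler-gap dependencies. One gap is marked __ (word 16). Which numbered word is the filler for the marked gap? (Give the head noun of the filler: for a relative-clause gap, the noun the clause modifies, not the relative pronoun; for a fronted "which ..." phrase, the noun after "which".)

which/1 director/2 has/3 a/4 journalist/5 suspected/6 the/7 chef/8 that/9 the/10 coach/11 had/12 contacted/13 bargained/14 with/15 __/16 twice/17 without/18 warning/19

The marked gap is the object of the preposition "with" of "bargained".
Its filler is the fronted wh-phrase "which director", at word 2.
(The other dependency links word 8 to a gap after word 13.)

2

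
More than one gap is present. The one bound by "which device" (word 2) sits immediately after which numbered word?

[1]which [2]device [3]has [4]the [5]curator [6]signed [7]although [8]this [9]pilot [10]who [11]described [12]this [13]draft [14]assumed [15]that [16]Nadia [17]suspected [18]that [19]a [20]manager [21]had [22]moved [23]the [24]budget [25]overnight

6

The displaced element is "which device" (word 2).
It functions as the direct object of "signed", so the gap sits immediately after word 6 ("signed").
Base order: The curator has signed which device although this pilot who described this draft assumed that Nadia suspected that a manager had moved the budget overnight.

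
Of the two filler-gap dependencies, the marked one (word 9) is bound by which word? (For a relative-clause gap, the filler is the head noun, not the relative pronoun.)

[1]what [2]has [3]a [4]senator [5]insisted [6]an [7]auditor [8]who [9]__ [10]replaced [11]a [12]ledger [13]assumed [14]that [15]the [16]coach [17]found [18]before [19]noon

7

The marked gap is inside the relative clause, the subject of "replaced".
Its filler is the head noun "auditor" (via "who"), at word 7.
(The other dependency links word 1 to a gap after word 17.)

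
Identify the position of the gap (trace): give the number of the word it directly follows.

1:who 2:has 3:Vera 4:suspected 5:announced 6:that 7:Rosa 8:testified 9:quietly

The displaced element is "who" (word 1).
It is linked across 1 clause boundary (Ø).
It functions as the subject of "announced", so the gap sits immediately after word 4 ("suspected").
Base order: Vera has suspected that who announced that Rosa testified quietly.

4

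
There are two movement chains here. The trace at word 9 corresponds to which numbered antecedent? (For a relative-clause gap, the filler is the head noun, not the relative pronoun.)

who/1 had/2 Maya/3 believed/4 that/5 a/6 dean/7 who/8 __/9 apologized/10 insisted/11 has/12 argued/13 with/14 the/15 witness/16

7

The marked gap is inside the relative clause, the subject of "apologized".
Its filler is the head noun "dean" (via "who"), at word 7.
(The other dependency links word 1 to a gap after word 11.)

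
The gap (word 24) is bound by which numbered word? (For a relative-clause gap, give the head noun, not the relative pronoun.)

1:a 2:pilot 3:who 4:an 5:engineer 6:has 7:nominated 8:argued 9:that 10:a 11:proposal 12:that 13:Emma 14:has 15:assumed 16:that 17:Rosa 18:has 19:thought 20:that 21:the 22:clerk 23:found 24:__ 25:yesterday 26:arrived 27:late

The gap at 24 is the object of "found", inside a relative clause.
The relative pronoun is "that" (word 12); it is bound by the head noun immediately before it.
Its filler is the head noun "proposal", at word 11.

11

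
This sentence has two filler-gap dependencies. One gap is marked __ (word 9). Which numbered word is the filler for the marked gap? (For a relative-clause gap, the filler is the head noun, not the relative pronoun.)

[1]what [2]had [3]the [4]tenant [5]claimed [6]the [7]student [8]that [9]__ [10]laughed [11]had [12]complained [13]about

The marked gap is inside the relative clause, the subject of "laughed".
Its filler is the head noun "student" (via "that"), at word 7.
(The other dependency links word 1 to a gap after word 13.)

7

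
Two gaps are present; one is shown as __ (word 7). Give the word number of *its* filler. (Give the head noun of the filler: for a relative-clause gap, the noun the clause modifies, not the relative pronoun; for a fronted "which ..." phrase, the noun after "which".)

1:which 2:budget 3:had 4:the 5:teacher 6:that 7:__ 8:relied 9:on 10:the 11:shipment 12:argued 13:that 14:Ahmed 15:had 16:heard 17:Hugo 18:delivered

The marked gap is inside the relative clause, the subject of "relied".
Its filler is the head noun "teacher" (via "that"), at word 5.
(The other dependency links word 2 to a gap after word 18.)

5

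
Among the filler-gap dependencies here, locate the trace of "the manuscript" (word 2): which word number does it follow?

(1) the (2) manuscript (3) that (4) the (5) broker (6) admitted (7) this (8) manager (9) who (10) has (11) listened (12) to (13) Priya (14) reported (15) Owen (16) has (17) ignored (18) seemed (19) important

The displaced element is "the manuscript" (word 2).
It is linked across 2 clause boundaries (Ø → Ø).
It functions as the direct object of "ignored", so the gap sits immediately after word 17 ("ignored").
Base order: The broker admitted this manager who has listened to Priya reported Owen has ignored the manuscript.

17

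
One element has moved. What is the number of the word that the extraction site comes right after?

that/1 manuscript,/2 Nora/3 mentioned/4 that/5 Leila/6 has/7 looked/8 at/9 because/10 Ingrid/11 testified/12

9

The displaced element is "that manuscript" (word 2).
It is linked across 1 clause boundary (that).
It functions as the object of the preposition "at" of "looked", so the gap sits immediately after word 9 ("at").
Base order: Nora mentioned that Leila has looked at that manuscript because Ingrid testified.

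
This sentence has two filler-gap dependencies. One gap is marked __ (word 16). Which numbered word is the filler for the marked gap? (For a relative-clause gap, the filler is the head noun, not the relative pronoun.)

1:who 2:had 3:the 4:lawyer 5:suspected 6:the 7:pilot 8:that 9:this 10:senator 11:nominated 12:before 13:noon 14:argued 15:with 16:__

1

The marked gap is the object of the preposition "with" of "argued".
Its filler is the fronted wh-phrase "who", at word 1.
(The other dependency links word 7 to a gap after word 11.)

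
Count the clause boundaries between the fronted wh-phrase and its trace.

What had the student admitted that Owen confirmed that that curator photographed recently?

"what" is extracted from the object of "photographed".
Boundaries crossed, outermost first: [that], [that] — 2 in total.

2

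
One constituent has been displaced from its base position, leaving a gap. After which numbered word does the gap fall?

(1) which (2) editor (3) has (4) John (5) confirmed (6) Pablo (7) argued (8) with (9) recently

The displaced element is "which editor" (word 2).
It is linked across 1 clause boundary (Ø).
It functions as the object of the preposition "with" of "argued", so the gap sits immediately after word 8 ("with").
Base order: John has confirmed Pablo argued with which editor recently.

8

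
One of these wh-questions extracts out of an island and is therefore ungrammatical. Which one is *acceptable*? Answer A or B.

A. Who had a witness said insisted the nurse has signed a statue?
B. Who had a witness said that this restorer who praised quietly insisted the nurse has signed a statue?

A

In B, the wh-phrase is extracted from inside a complex-NP island (relative clause) (introduced by "who"), which blocks movement.
In A, the extraction path crosses only that-complement boundaries, which are transparent.
So A is grammatical.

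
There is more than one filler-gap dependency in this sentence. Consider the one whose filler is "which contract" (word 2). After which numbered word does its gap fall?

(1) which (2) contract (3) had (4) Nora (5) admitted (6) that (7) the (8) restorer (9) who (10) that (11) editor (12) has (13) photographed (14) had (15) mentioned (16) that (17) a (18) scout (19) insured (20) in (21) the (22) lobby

The displaced element is "which contract" (word 2).
It is linked across 2 clause boundaries (that → that).
It functions as the direct object of "insured", so the gap sits immediately after word 19 ("insured").
Base order: Nora had admitted that the restorer who that editor has photographed had mentioned that a scout insured which contract in the lobby.

19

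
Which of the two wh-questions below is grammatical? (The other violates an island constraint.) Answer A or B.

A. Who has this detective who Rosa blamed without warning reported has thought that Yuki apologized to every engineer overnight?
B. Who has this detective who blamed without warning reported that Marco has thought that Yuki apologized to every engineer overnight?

In B, the wh-phrase is extracted from inside a complex-NP island (relative clause) (introduced by "who"), which blocks movement.
In A, the extraction path crosses only that-complement boundaries, which are transparent.
So A is grammatical.

A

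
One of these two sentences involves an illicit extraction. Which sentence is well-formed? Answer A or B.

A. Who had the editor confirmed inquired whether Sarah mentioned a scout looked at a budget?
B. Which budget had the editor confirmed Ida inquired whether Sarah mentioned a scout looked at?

In B, the wh-phrase is extracted from inside a wh-island (introduced by "whether"), which blocks movement.
In A, the extraction path crosses only that-complement boundaries, which are transparent.
So A is grammatical.

A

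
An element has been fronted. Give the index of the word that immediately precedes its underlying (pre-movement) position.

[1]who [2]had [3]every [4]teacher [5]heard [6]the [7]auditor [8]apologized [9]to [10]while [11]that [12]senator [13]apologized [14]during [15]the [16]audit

The displaced element is "who" (word 1).
It is linked across 1 clause boundary (Ø).
It functions as the object of the preposition "to" of "apologized", so the gap sits immediately after word 9 ("to").
Base order: Every teacher had heard the auditor apologized to who while that senator apologized during the audit.

9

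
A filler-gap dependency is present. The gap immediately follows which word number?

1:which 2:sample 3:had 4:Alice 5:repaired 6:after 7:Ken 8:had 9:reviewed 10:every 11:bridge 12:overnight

5

The displaced element is "which sample" (word 2).
It functions as the direct object of "repaired", so the gap sits immediately after word 5 ("repaired").
Base order: Alice had repaired which sample after Ken had reviewed every bridge overnight.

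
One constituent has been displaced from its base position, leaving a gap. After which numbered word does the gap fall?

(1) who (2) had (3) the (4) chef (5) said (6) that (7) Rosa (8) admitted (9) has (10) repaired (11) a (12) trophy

8

The displaced element is "who" (word 1).
It is linked across 2 clause boundaries (that → Ø).
It functions as the subject of "repaired", so the gap sits immediately after word 8 ("admitted").
Base order: The chef had said that Rosa admitted that who has repaired a trophy.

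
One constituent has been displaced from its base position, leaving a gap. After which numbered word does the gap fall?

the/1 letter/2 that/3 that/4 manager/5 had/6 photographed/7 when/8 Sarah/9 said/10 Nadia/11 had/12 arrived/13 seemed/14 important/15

7

The displaced element is "the letter" (word 2).
It functions as the direct object of "photographed", so the gap sits immediately after word 7 ("photographed").
Base order: That manager had photographed the letter when Sarah said Nadia had arrived.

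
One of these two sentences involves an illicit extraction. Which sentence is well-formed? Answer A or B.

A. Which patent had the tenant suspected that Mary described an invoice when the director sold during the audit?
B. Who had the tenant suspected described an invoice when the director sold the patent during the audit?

In A, the wh-phrase is extracted from inside an adjunct island (introduced by "when"), which blocks movement.
In B, the extraction path crosses only that-complement boundaries, which are transparent.
So B is grammatical.

B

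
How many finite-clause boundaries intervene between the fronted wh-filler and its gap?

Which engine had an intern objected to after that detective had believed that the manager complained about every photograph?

"which engine" originates inside the matrix clause — no clause boundary is crossed.

0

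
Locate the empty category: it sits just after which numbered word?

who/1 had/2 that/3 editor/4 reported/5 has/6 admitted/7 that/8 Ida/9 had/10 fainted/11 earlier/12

The displaced element is "who" (word 1).
It is linked across 1 clause boundary (Ø).
It functions as the subject of "admitted", so the gap sits immediately after word 5 ("reported").
Base order: That editor had reported that who has admitted that Ida had fainted earlier.

5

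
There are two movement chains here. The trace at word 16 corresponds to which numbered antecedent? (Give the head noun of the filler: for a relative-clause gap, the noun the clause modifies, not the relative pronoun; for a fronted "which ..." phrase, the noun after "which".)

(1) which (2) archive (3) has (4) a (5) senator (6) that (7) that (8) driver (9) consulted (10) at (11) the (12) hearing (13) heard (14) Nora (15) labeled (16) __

2

The marked gap is the direct object of "labeled".
Its filler is the fronted wh-phrase "which archive", at word 2.
(The other dependency links word 5 to a gap after word 9.)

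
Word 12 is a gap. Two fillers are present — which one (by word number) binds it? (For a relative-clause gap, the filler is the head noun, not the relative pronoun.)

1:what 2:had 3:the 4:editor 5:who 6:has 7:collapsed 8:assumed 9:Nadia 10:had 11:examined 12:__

The marked gap is the direct object of "examined".
Its filler is the fronted wh-phrase "what", at word 1.
(The other dependency links word 4 to a gap after word 5.)

1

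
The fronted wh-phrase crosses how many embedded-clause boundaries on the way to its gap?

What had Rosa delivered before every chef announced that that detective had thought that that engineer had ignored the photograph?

0

"what" originates inside the matrix clause — no clause boundary is crossed.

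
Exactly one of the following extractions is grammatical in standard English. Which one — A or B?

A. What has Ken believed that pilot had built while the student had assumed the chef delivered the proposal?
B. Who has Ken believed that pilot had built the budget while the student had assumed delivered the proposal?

A

In B, the wh-phrase is extracted from inside an adjunct island (introduced by "while"), which blocks movement.
In A, the extraction path crosses only that-complement boundaries, which are transparent.
So A is grammatical.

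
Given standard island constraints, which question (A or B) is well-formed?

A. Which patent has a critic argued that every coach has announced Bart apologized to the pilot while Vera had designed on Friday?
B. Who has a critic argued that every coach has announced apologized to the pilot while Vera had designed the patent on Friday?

B

In A, the wh-phrase is extracted from inside an adjunct island (introduced by "while"), which blocks movement.
In B, the extraction path crosses only that-complement boundaries, which are transparent.
So B is grammatical.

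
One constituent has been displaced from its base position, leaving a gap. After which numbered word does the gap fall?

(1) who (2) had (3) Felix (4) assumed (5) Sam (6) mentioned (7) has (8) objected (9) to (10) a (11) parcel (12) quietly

The displaced element is "who" (word 1).
It is linked across 2 clause boundaries (Ø → Ø).
It functions as the subject of "objected", so the gap sits immediately after word 6 ("mentioned").
Base order: Felix had assumed Sam mentioned that who has objected to a parcel quietly.

6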